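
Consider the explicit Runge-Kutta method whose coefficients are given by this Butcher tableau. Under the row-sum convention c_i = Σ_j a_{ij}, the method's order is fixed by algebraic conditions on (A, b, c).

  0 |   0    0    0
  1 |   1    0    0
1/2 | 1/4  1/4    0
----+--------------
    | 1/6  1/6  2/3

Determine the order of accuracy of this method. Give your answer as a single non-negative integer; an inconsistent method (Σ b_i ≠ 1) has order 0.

3

b = (1/6, 1/6, 2/3)
c = (0, 1, 1/2)
Ac = (0, 0, 1/4)
Σ b_i: 1/6·1 + 1/6·1 + 2/3·1 = 1 ✓
b·c: 1/6·1 + 2/3·1/2 = 1/2 ✓
b·c²: 1/6·1 + 2/3·1/4 = 1/3 ✓
b·Ac: 2/3·1/4 = 1/6 ✓; 3 stages ⇒ order 3.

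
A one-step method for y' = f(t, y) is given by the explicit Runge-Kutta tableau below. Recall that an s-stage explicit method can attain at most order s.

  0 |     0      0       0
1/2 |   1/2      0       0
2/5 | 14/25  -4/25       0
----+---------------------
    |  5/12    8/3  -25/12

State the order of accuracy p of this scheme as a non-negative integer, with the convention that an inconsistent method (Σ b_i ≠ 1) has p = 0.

3

b = (5/12, 8/3, -25/12)
c = (0, 1/2, 2/5)
Ac = (0, 0, -2/25)
Σ b_i: 5/12·1 + 8/3·1 + (-25/12)·1 = 1 ✓
b·c: 8/3·1/2 + (-25/12)·2/5 = 1/2 ✓
b·c²: 8/3·1/4 + (-25/12)·4/25 = 1/3 ✓
b·Ac: (-25/12)·(-2/25) = 1/6 ✓; 3 stages ⇒ order 3.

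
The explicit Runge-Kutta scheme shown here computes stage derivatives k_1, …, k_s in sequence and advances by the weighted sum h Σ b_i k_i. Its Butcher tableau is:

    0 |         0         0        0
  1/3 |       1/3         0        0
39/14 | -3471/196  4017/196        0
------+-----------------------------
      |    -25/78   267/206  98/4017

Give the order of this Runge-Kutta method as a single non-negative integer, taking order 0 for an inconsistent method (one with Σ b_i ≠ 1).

3

b = (-25/78, 267/206, 98/4017)
c = (0, 1/3, 39/14)
Ac = (0, 0, 1339/196)
Σ b_i: (-25/78)·1 + 267/206·1 + 98/4017·1 = 1 ✓
b·c: 267/206·1/3 + 98/4017·39/14 = 1/2 ✓
b·c²: 267/206·1/9 + 98/4017·1521/196 = 1/3 ✓
b·Ac: 98/4017·1339/196 = 1/6 ✓; 3 stages ⇒ order 3.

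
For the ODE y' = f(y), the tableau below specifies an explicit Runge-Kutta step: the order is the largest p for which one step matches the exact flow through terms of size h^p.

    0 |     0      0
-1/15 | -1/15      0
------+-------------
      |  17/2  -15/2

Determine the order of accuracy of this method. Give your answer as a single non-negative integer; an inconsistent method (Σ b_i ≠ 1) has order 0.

b = (17/2, -15/2)
c = (0, -1/15)
Σ b_i: 17/2·1 + (-15/2)·1 = 1 ✓
b·c: (-15/2)·(-1/15) = 1/2 ✓; 2 stages ⇒ order 2.

2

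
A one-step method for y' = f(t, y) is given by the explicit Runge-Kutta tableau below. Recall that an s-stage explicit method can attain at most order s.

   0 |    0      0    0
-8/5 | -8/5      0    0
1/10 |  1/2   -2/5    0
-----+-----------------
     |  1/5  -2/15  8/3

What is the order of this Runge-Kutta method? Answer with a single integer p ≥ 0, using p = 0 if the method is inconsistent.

b = (1/5, -2/15, 8/3)
c = (0, -8/5, 1/10)
Ac = (0, 0, 16/25)
Σ b_i: 1/5·1 + (-2/15)·1 + 8/3·1 = 41/15 ≠ 1 ⇒ order 0.

0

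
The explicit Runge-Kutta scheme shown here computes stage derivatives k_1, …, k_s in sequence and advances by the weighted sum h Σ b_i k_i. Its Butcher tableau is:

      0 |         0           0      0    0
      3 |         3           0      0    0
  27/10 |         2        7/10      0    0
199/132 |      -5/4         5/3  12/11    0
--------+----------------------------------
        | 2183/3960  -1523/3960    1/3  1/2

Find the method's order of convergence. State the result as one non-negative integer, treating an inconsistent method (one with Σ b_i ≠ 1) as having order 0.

b = (2183/3960, -1523/3960, 1/3, 1/2)
c = (0, 3, 27/10, 199/132)
Ac = (0, 0, 21/10, 437/55)
Σ b_i: 2183/3960·1 + (-1523/3960)·1 + 1/3·1 + 1/2·1 = 1 ✓
b·c: (-1523/3960)·3 + 1/3·27/10 + 1/2·199/132 = 1/2 ✓
b·c²: (-1523/3960)·9 + 1/3·729/100 + 1/2·39601/17424 = 91501/871200 ≠ 1/3 ⇒ order 2.
b·Ac: 1/3·21/10 + 1/2·437/55 = 257/55 ≠ 1/6

2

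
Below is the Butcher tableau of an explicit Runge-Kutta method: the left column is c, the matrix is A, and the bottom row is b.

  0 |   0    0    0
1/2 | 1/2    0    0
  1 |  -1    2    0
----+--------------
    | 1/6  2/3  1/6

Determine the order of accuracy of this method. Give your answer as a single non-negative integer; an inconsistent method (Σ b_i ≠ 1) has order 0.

b = (1/6, 2/3, 1/6)
c = (0, 1/2, 1)
Ac = (0, 0, 1)
Σ b_i: 1/6·1 + 2/3·1 + 1/6·1 = 1 ✓
b·c: 2/3·1/2 + 1/6·1 = 1/2 ✓
b·c²: 2/3·1/4 + 1/6·1 = 1/3 ✓
b·Ac: 1/6·1 = 1/6 ✓; 3 stages ⇒ order 3.

3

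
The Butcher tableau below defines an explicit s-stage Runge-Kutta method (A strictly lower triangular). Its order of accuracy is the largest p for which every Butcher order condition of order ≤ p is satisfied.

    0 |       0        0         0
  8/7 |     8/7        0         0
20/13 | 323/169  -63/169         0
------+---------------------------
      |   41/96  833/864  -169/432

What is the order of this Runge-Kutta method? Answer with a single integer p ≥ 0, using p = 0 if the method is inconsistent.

3

b = (41/96, 833/864, -169/432)
c = (0, 8/7, 20/13)
Ac = (0, 0, -72/169)
Σ b_i: 41/96·1 + 833/864·1 + (-169/432)·1 = 1 ✓
b·c: 833/864·8/7 + (-169/432)·20/13 = 1/2 ✓
b·c²: 833/864·64/49 + (-169/432)·400/169 = 1/3 ✓
b·Ac: (-169/432)·(-72/169) = 1/6 ✓; 3 stages ⇒ order 3.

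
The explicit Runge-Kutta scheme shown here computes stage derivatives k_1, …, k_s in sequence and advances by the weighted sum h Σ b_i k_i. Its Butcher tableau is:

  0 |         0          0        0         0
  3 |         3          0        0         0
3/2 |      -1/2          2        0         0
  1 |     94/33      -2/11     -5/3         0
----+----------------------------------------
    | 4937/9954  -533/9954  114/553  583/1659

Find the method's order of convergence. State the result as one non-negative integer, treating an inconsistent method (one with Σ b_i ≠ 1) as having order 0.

3

b = (4937/9954, -533/9954, 114/553, 583/1659)
c = (0, 3, 3/2, 1)
Ac = (0, 0, 6, -67/22)
Σ b_i: 4937/9954·1 + (-533/9954)·1 + 114/553·1 + 583/1659·1 = 1 ✓
b·c: (-533/9954)·3 + 114/553·3/2 + 583/1659·1 = 1/2 ✓
b·c²: (-533/9954)·9 + 114/553·9/4 + 583/1659·1 = 1/3 ✓
b·Ac: 114/553·6 + 583/1659·(-67/22) = 1/6 ✓
b·c³: (-533/9954)·27 + 114/553·27/8 + 583/1659·1 = -2645/6636 ≠ 1/4 ⇒ order 3.
b·(c∘Ac): 114/553·9 + 583/1659·(-67/22) = 2605/3318 ≠ 1/8
b·Ac²: 114/553·18 + 583/1659·(-237/44) = 4021/2212 ≠ 1/12
b·A²c: 583/1659·(-10) = -5830/1659 ≠ 1/24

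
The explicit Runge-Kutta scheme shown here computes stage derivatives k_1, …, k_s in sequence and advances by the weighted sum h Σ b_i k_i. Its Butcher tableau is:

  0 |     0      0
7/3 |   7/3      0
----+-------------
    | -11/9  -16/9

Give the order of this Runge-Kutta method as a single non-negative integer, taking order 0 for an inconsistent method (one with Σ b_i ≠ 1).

b = (-11/9, -16/9)
c = (0, 7/3)
Σ b_i: (-11/9)·1 + (-16/9)·1 = -3 ≠ 1 ⇒ order 0.

0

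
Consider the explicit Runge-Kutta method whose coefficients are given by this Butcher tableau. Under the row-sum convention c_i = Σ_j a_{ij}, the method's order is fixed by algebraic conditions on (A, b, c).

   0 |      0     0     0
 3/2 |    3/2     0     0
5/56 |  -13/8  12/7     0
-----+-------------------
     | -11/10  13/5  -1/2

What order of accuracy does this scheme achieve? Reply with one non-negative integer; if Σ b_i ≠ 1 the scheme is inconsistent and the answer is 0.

b = (-11/10, 13/5, -1/2)
c = (0, 3/2, 5/56)
Ac = (0, 0, 18/7)
Σ b_i: (-11/10)·1 + 13/5·1 + (-1/2)·1 = 1 ✓
b·c: 13/5·3/2 + (-1/2)·5/56 = 2159/560 ≠ 1/2 ⇒ order 1.

1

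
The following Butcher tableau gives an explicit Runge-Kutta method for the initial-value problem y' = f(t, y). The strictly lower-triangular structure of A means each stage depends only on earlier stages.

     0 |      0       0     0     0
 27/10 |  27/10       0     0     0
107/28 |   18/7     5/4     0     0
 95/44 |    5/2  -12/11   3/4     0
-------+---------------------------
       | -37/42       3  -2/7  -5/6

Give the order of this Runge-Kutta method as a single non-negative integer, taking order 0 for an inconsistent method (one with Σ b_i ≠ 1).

b = (-37/42, 3, -2/7, -5/6)
c = (0, 27/10, 107/28, 95/44)
Ac = (0, 0, 27/8, -489/6160)
Σ b_i: (-37/42)·1 + 3·1 + (-2/7)·1 + (-5/6)·1 = 1 ✓
b·c: 3·27/10 + (-2/7)·107/28 + (-5/6)·95/44 = 336913/64680 ≠ 1/2 ⇒ order 1.

1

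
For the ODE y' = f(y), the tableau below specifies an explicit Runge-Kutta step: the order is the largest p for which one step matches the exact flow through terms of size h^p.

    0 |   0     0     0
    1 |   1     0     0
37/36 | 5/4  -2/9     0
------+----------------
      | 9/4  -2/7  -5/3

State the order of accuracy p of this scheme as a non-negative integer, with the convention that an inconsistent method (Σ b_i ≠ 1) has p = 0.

b = (9/4, -2/7, -5/3)
c = (0, 1, 37/36)
Ac = (0, 0, -2/9)
Σ b_i: 9/4·1 + (-2/7)·1 + (-5/3)·1 = 25/84 ≠ 1 ⇒ order 0.

0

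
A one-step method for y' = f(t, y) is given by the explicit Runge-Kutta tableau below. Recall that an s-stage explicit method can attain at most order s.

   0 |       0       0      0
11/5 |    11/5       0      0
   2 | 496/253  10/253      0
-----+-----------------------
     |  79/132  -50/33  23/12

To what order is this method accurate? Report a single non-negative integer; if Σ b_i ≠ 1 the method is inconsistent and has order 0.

b = (79/132, -50/33, 23/12)
c = (0, 11/5, 2)
Ac = (0, 0, 2/23)
Σ b_i: 79/132·1 + (-50/33)·1 + 23/12·1 = 1 ✓
b·c: (-50/33)·11/5 + 23/12·2 = 1/2 ✓
b·c²: (-50/33)·121/25 + 23/12·4 = 1/3 ✓
b·Ac: 23/12·2/23 = 1/6 ✓; 3 stages ⇒ order 3.

3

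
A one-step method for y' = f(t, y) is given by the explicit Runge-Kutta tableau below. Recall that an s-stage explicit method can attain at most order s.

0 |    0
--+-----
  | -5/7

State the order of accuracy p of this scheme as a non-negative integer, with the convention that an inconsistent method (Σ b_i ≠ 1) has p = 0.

0

b = (-5/7)
c = (0)
Σ b_i: (-5/7)·1 = -5/7 ≠ 1 ⇒ order 0.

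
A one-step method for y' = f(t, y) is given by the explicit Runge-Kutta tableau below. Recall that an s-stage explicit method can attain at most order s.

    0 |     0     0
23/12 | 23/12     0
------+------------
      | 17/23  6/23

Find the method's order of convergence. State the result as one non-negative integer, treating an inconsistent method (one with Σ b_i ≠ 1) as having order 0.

b = (17/23, 6/23)
c = (0, 23/12)
Σ b_i: 17/23·1 + 6/23·1 = 1 ✓
b·c: 6/23·23/12 = 1/2 ✓; 2 stages ⇒ order 2.

2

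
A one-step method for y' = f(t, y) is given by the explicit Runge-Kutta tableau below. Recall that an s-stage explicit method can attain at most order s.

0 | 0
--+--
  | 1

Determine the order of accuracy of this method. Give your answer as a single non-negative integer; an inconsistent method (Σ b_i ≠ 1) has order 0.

b = (1)
c = (0)
Σ b_i: 1·1 = 1 ✓; 1 stage ⇒ order 1.

1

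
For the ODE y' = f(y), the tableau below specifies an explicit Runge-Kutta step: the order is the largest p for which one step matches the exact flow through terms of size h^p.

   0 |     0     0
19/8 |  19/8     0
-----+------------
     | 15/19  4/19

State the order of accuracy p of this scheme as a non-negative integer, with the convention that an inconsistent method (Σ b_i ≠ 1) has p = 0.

b = (15/19, 4/19)
c = (0, 19/8)
Σ b_i: 15/19·1 + 4/19·1 = 1 ✓
b·c: 4/19·19/8 = 1/2 ✓; 2 stages ⇒ order 2.

2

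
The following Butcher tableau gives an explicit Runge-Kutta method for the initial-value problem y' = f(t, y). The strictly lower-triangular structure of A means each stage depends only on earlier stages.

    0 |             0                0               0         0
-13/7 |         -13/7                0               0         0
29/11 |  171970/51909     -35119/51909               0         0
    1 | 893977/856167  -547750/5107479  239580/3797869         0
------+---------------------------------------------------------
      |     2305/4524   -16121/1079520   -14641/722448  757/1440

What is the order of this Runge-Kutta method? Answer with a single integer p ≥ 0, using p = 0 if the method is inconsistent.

b = (2305/4524, -16121/1079520, -14641/722448, 757/1440)
c = (0, -13/7, 29/11, 1)
Ac = (0, 0, 5017/3993, 830/2271)
Σ b_i: 2305/4524·1 + (-16121/1079520)·1 + (-14641/722448)·1 + 757/1440·1 = 1 ✓
b·c: (-16121/1079520)·(-13/7) + (-14641/722448)·29/11 + 757/1440·1 = 1/2 ✓
b·c²: (-16121/1079520)·169/49 + (-14641/722448)·841/121 + 757/1440·1 = 1/3 ✓
b·Ac: (-14641/722448)·5017/3993 + 757/1440·830/2271 = 1/6 ✓
b·c³: (-16121/1079520)·(-2197/343) + (-14641/722448)·24389/1331 + 757/1440·1 = 1/4 ✓
b·(c∘Ac): (-14641/722448)·145493/43923 + 757/1440·830/2271 = 1/8 ✓
b·Ac²: (-14641/722448)·(-65221/27951) + 757/1440·1090/15897 = 1/12 ✓
b·A²c: 757/1440·60/757 = 1/24 ✓; 4 stages ⇒ order 4.

4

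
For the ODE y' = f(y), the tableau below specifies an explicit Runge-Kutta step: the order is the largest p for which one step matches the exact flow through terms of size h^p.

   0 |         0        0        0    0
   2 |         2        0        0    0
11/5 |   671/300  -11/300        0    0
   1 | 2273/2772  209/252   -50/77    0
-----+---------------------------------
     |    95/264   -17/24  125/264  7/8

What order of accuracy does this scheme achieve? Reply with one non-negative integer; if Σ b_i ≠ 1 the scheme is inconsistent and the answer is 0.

4

b = (95/264, -17/24, 125/264, 7/8)
c = (0, 2, 11/5, 1)
Ac = (0, 0, -11/150, 29/126)
Σ b_i: 95/264·1 + (-17/24)·1 + 125/264·1 + 7/8·1 = 1 ✓
b·c: (-17/24)·2 + 125/264·11/5 + 7/8·1 = 1/2 ✓
b·c²: (-17/24)·4 + 125/264·121/25 + 7/8·1 = 1/3 ✓
b·Ac: 125/264·(-11/150) + 7/8·29/126 = 1/6 ✓
b·c³: (-17/24)·8 + 125/264·1331/125 + 7/8·1 = 1/4 ✓
b·(c∘Ac): 125/264·(-121/750) + 7/8·29/126 = 1/8 ✓
b·Ac²: 125/264·(-11/75) + 7/8·11/63 = 1/12 ✓
b·A²c: 7/8·1/21 = 1/24 ✓; 4 stages ⇒ order 4.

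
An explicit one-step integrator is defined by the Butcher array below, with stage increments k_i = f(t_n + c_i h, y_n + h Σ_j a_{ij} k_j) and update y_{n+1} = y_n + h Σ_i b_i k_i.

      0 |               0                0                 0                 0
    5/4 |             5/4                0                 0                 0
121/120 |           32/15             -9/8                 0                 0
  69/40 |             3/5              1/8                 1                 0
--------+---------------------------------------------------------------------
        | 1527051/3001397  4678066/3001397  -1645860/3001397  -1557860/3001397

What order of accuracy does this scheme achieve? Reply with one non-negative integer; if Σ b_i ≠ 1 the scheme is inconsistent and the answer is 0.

3

b = (1527051/3001397, 4678066/3001397, -1645860/3001397, -1557860/3001397)
c = (0, 5/4, 121/120, 69/40)
Ac = (0, 0, -45/32, 559/480)
Σ b_i: 1527051/3001397·1 + 4678066/3001397·1 + (-1645860/3001397)·1 + (-1557860/3001397)·1 = 1 ✓
b·c: 4678066/3001397·5/4 + (-1645860/3001397)·121/120 + (-1557860/3001397)·69/40 = 1/2 ✓
b·c²: 4678066/3001397·25/16 + (-1645860/3001397)·14641/14400 + (-1557860/3001397)·4761/1600 = 1/3 ✓
b·Ac: (-1645860/3001397)·(-45/32) + (-1557860/3001397)·559/480 = 1/6 ✓
b·c³: 4678066/3001397·125/64 + (-1645860/3001397)·1771561/1728000 + (-1557860/3001397)·328509/64000 = -3937860281/21610058400 ≠ 1/4 ⇒ order 3.
b·(c∘Ac): (-1645860/3001397)·(-363/256) + (-1557860/3001397)·12857/6400 = -127330663/480223520 ≠ 1/8
b·Ac²: (-1645860/3001397)·(-225/128) + (-1557860/3001397)·34907/28800 = 723536087/2161005840 ≠ 1/12
b·A²c: (-1557860/3001397)·(-45/32) = 17525925/24011176 ≠ 1/24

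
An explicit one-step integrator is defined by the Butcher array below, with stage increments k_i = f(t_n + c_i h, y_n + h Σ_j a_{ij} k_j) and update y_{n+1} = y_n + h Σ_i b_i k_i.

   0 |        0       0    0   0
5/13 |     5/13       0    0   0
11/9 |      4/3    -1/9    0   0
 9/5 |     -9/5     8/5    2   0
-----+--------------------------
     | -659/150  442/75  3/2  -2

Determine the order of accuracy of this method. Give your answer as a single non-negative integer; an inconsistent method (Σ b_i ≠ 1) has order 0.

b = (-659/150, 442/75, 3/2, -2)
c = (0, 5/13, 11/9, 9/5)
Ac = (0, 0, -5/117, 358/117)
Σ b_i: (-659/150)·1 + 442/75·1 + 3/2·1 + (-2)·1 = 1 ✓
b·c: 442/75·5/13 + 3/2·11/9 + (-2)·9/5 = 1/2 ✓
b·c²: 442/75·25/169 + 3/2·121/81 + (-2)·81/25 = -59099/17550 ≠ 1/3 ⇒ order 2.
b·Ac: 3/2·(-5/117) + (-2)·358/117 = -1447/234 ≠ 1/6

2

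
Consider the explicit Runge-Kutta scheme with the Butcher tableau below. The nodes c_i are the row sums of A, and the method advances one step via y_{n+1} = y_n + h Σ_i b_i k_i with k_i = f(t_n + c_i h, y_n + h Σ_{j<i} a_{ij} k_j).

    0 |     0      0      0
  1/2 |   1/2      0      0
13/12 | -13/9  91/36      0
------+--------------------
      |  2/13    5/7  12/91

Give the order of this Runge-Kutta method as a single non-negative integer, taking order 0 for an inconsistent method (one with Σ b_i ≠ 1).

b = (2/13, 5/7, 12/91)
c = (0, 1/2, 13/12)
Ac = (0, 0, 91/72)
Σ b_i: 2/13·1 + 5/7·1 + 12/91·1 = 1 ✓
b·c: 5/7·1/2 + 12/91·13/12 = 1/2 ✓
b·c²: 5/7·1/4 + 12/91·169/144 = 1/3 ✓
b·Ac: 12/91·91/72 = 1/6 ✓; 3 stages ⇒ order 3.

3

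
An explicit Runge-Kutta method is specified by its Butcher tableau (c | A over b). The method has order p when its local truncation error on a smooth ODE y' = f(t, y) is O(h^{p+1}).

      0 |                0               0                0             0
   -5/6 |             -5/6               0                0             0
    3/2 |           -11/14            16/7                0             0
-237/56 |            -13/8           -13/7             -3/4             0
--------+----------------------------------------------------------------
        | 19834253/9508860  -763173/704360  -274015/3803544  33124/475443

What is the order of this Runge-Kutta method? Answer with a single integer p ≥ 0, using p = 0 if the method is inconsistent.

3

b = (19834253/9508860, -763173/704360, -274015/3803544, 33124/475443)
c = (0, -5/6, 3/2, -237/56)
Ac = (0, 0, -40/21, 71/168)
Σ b_i: 19834253/9508860·1 + (-763173/704360)·1 + (-274015/3803544)·1 + 33124/475443·1 = 1 ✓
b·c: (-763173/704360)·(-5/6) + (-274015/3803544)·3/2 + 33124/475443·(-237/56) = 1/2 ✓
b·c²: (-763173/704360)·25/36 + (-274015/3803544)·9/4 + 33124/475443·56169/3136 = 1/3 ✓
b·Ac: (-274015/3803544)·(-40/21) + 33124/475443·71/168 = 1/6 ✓
b·c³: (-763173/704360)·(-125/216) + (-274015/3803544)·27/8 + 33124/475443·(-13312053/175616) = -231800453/47332992 ≠ 1/4 ⇒ order 3.
b·(c∘Ac): (-274015/3803544)·(-20/7) + 33124/475443·(-5609/3136) = 617879/7607088 ≠ 1/8
b·Ac²: (-274015/3803544)·100/63 + 33124/475443·(-3001/1008) = -67993/211308 ≠ 1/12
b·A²c: 33124/475443·10/7 = 47320/475443 ≠ 1/24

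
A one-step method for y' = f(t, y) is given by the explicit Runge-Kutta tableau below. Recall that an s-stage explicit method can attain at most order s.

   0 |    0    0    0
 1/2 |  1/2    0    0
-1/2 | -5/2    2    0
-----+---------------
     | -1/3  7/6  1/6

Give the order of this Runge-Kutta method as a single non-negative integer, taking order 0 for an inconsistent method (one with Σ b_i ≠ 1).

3

b = (-1/3, 7/6, 1/6)
c = (0, 1/2, -1/2)
Ac = (0, 0, 1)
Σ b_i: (-1/3)·1 + 7/6·1 + 1/6·1 = 1 ✓
b·c: 7/6·1/2 + 1/6·(-1/2) = 1/2 ✓
b·c²: 7/6·1/4 + 1/6·1/4 = 1/3 ✓
b·Ac: 1/6·1 = 1/6 ✓; 3 stages ⇒ order 3.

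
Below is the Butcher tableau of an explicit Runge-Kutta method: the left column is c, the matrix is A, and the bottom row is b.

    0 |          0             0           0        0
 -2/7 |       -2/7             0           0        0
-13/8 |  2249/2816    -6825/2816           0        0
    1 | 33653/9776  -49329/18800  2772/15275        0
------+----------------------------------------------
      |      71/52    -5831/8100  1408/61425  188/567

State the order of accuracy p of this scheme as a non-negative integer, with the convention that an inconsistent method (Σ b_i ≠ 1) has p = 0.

b = (71/52, -5831/8100, 1408/61425, 188/567)
c = (0, -2/7, -13/8, 1)
Ac = (0, 0, 975/1408, 171/376)
Σ b_i: 71/52·1 + (-5831/8100)·1 + 1408/61425·1 + 188/567·1 = 1 ✓
b·c: (-5831/8100)·(-2/7) + 1408/61425·(-13/8) + 188/567·1 = 1/2 ✓
b·c²: (-5831/8100)·4/49 + 1408/61425·169/64 + 188/567·1 = 1/3 ✓
b·Ac: 1408/61425·975/1408 + 188/567·171/376 = 1/6 ✓
b·c³: (-5831/8100)·(-8/343) + 1408/61425·(-2197/512) + 188/567·1 = 1/4 ✓
b·(c∘Ac): 1408/61425·(-12675/11264) + 188/567·171/376 = 1/8 ✓
b·Ac²: 1408/61425·(-975/4928) + 188/567·1395/5264 = 1/12 ✓
b·A²c: 188/567·189/1504 = 1/24 ✓; 4 stages ⇒ order 4.

4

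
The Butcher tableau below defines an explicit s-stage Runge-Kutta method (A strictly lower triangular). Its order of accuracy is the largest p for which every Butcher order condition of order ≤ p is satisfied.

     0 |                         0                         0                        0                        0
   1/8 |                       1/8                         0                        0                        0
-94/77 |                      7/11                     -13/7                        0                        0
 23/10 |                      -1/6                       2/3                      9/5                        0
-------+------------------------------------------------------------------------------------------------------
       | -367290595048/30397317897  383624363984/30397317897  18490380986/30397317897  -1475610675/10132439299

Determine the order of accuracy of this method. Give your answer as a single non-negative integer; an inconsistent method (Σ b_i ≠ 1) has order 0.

b = (-367290595048/30397317897, 383624363984/30397317897, 18490380986/30397317897, -1475610675/10132439299)
c = (0, 1/8, -94/77, 23/10)
Ac = (0, 0, -13/56, -9767/4620)
Σ b_i: (-367290595048/30397317897)·1 + 383624363984/30397317897·1 + 18490380986/30397317897·1 + (-1475610675/10132439299)·1 = 1 ✓
b·c: 383624363984/30397317897·1/8 + 18490380986/30397317897·(-94/77) + (-1475610675/10132439299)·23/10 = 1/2 ✓
b·c²: 383624363984/30397317897·1/64 + 18490380986/30397317897·8836/5929 + (-1475610675/10132439299)·529/100 = 1/3 ✓
b·Ac: 18490380986/30397317897·(-13/56) + (-1475610675/10132439299)·(-9767/4620) = 1/6 ✓
b·c³: 383624363984/30397317897·1/512 + 18490380986/30397317897·(-830584/456533) + (-1475610675/10132439299)·12167/1000 = -356261942320037/124831652163680 ≠ 1/4 ⇒ order 3.
b·(c∘Ac): 18490380986/30397317897·611/2156 + (-1475610675/10132439299)·(-224641/46200) = 214119461419/243178543176 ≠ 1/8
b·Ac²: 18490380986/30397317897·(-13/448) + (-1475610675/10132439299)·7663949/2845920 = -15348050544997/37449495649104 ≠ 1/12
b·A²c: (-1475610675/10132439299)·(-117/280) = 4932755685/81059514392 ≠ 1/24

3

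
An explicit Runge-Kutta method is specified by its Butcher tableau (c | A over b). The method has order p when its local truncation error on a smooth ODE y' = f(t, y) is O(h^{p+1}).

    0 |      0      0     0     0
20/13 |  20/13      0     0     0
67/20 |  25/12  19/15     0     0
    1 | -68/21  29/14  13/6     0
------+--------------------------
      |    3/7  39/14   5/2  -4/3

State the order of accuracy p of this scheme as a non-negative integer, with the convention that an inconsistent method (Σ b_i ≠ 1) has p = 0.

0

b = (3/7, 39/14, 5/2, -4/3)
c = (0, 20/13, 67/20, 1)
Ac = (0, 0, 76/39, 114061/10920)
Σ b_i: 3/7·1 + 39/14·1 + 5/2·1 + (-4/3)·1 = 92/21 ≠ 1 ⇒ order 0.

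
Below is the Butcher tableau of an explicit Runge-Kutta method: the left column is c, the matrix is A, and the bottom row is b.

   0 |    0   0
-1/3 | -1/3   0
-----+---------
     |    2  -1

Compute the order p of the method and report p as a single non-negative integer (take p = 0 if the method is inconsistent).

b = (2, -1)
c = (0, -1/3)
Σ b_i: 2·1 + (-1)·1 = 1 ✓
b·c: (-1)·(-1/3) = 1/3 ≠ 1/2 ⇒ order 1.

1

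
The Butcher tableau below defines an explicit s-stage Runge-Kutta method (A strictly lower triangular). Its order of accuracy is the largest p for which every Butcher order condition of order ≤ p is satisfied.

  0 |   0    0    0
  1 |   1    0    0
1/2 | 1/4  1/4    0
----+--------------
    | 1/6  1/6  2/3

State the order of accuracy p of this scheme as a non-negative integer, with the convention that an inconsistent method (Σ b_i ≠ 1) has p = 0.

3

b = (1/6, 1/6, 2/3)
c = (0, 1, 1/2)
Ac = (0, 0, 1/4)
Σ b_i: 1/6·1 + 1/6·1 + 2/3·1 = 1 ✓
b·c: 1/6·1 + 2/3·1/2 = 1/2 ✓
b·c²: 1/6·1 + 2/3·1/4 = 1/3 ✓
b·Ac: 2/3·1/4 = 1/6 ✓; 3 stages ⇒ order 3.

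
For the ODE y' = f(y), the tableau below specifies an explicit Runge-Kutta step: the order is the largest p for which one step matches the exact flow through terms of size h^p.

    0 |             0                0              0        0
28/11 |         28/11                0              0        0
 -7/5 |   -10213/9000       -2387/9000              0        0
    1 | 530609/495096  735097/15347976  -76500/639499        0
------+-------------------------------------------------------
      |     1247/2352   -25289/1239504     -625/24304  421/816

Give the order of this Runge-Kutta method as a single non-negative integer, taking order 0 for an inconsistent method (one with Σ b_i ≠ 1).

b = (1247/2352, -25289/1239504, -625/24304, 421/816)
c = (0, 28/11, -7/5, 1)
Ac = (0, 0, -1519/2250, 731/2526)
Σ b_i: 1247/2352·1 + (-25289/1239504)·1 + (-625/24304)·1 + 421/816·1 = 1 ✓
b·c: (-25289/1239504)·28/11 + (-625/24304)·(-7/5) + 421/816·1 = 1/2 ✓
b·c²: (-25289/1239504)·784/121 + (-625/24304)·49/25 + 421/816·1 = 1/3 ✓
b·Ac: (-625/24304)·(-1519/2250) + 421/816·731/2526 = 1/6 ✓
b·c³: (-25289/1239504)·21952/1331 + (-625/24304)·(-343/125) + 421/816·1 = 1/4 ✓
b·(c∘Ac): (-625/24304)·10633/11250 + 421/816·731/2526 = 1/8 ✓
b·Ac²: (-625/24304)·(-21266/12375) + 421/816·1054/13893 = 1/12 ✓
b·A²c: 421/816·34/421 = 1/24 ✓; 4 stages ⇒ order 4.

4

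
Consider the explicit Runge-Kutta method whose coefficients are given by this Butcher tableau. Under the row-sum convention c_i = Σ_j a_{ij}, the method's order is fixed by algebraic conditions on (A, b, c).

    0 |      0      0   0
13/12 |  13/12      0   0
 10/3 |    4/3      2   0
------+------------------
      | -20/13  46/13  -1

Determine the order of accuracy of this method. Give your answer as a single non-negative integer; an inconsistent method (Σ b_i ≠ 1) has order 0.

2

b = (-20/13, 46/13, -1)
c = (0, 13/12, 10/3)
Ac = (0, 0, 13/6)
Σ b_i: (-20/13)·1 + 46/13·1 + (-1)·1 = 1 ✓
b·c: 46/13·13/12 + (-1)·10/3 = 1/2 ✓
b·c²: 46/13·169/144 + (-1)·100/9 = -167/24 ≠ 1/3 ⇒ order 2.
b·Ac: (-1)·13/6 = -13/6 ≠ 1/6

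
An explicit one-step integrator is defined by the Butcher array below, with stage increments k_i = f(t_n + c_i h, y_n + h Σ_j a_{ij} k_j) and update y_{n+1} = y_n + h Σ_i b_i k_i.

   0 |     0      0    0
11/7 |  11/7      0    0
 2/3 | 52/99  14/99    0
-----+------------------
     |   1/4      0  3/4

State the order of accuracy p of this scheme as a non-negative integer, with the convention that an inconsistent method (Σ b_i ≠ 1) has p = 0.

b = (1/4, 0, 3/4)
c = (0, 11/7, 2/3)
Ac = (0, 0, 2/9)
Σ b_i: 1/4·1 + 3/4·1 = 1 ✓
b·c: 3/4·2/3 = 1/2 ✓
b·c²: 3/4·4/9 = 1/3 ✓
b·Ac: 3/4·2/9 = 1/6 ✓; 3 stages ⇒ order 3.

3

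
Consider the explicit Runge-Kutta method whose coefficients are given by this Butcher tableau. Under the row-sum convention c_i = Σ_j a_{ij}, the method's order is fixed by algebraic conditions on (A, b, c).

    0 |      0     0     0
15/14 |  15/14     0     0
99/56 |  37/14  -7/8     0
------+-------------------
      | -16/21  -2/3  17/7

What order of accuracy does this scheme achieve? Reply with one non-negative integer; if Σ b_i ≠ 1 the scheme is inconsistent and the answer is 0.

b = (-16/21, -2/3, 17/7)
c = (0, 15/14, 99/56)
Ac = (0, 0, -15/16)
Σ b_i: (-16/21)·1 + (-2/3)·1 + 17/7·1 = 1 ✓
b·c: (-2/3)·15/14 + 17/7·99/56 = 1403/392 ≠ 1/2 ⇒ order 1.

1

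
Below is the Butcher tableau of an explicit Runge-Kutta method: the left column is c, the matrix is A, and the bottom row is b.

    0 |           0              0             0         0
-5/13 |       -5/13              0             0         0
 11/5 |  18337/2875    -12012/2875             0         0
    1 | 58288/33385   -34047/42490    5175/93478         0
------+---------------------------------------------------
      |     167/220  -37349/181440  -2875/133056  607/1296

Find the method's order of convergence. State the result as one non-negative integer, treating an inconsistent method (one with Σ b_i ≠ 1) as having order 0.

b = (167/220, -37349/181440, -2875/133056, 607/1296)
c = (0, -5/13, 11/5, 1)
Ac = (0, 0, 924/575, 261/607)
Σ b_i: 167/220·1 + (-37349/181440)·1 + (-2875/133056)·1 + 607/1296·1 = 1 ✓
b·c: (-37349/181440)·(-5/13) + (-2875/133056)·11/5 + 607/1296·1 = 1/2 ✓
b·c²: (-37349/181440)·25/169 + (-2875/133056)·121/25 + 607/1296·1 = 1/3 ✓
b·Ac: (-2875/133056)·924/575 + 607/1296·261/607 = 1/6 ✓
b·c³: (-37349/181440)·(-125/2197) + (-2875/133056)·1331/125 + 607/1296·1 = 1/4 ✓
b·(c∘Ac): (-2875/133056)·10164/2875 + 607/1296·261/607 = 1/8 ✓
b·Ac²: (-2875/133056)·(-924/1495) + 607/1296·1179/7891 = 1/12 ✓
b·A²c: 607/1296·54/607 = 1/24 ✓; 4 stages ⇒ order 4.

4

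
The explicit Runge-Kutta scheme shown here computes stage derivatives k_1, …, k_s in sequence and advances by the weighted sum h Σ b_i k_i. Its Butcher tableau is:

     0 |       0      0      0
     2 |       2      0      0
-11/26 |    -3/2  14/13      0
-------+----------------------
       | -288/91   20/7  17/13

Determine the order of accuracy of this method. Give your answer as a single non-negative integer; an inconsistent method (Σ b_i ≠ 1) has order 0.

1

b = (-288/91, 20/7, 17/13)
c = (0, 2, -11/26)
Ac = (0, 0, 28/13)
Σ b_i: (-288/91)·1 + 20/7·1 + 17/13·1 = 1 ✓
b·c: 20/7·2 + 17/13·(-11/26) = 12211/2366 ≠ 1/2 ⇒ order 1.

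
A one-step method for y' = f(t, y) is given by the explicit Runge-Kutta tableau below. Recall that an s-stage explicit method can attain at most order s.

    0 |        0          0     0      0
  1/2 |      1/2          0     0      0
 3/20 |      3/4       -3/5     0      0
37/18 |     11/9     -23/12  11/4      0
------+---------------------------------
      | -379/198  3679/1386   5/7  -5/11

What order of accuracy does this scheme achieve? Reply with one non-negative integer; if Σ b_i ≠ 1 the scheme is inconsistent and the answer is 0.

b = (-379/198, 3679/1386, 5/7, -5/11)
c = (0, 1/2, 3/20, 37/18)
Ac = (0, 0, -3/10, -131/240)
Σ b_i: (-379/198)·1 + 3679/1386·1 + 5/7·1 + (-5/11)·1 = 1 ✓
b·c: 3679/1386·1/2 + 5/7·3/20 + (-5/11)·37/18 = 1/2 ✓
b·c²: 3679/1386·1/4 + 5/7·9/400 + (-5/11)·1369/324 = -88453/71280 ≠ 1/3 ⇒ order 2.
b·Ac: 5/7·(-3/10) + (-5/11)·(-131/240) = 125/3696 ≠ 1/6

2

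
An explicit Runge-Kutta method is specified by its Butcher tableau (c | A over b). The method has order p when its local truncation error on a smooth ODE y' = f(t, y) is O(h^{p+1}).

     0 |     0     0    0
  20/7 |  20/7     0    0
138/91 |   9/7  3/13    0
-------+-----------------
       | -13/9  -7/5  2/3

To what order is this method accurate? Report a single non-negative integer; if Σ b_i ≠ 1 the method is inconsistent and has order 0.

0

b = (-13/9, -7/5, 2/3)
c = (0, 20/7, 138/91)
Ac = (0, 0, 60/91)
Σ b_i: (-13/9)·1 + (-7/5)·1 + 2/3·1 = -98/45 ≠ 1 ⇒ order 0.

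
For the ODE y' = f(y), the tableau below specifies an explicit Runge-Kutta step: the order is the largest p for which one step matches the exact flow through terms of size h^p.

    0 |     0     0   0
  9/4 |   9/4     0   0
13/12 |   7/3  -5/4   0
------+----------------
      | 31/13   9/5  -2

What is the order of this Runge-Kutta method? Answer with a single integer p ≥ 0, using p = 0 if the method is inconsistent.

b = (31/13, 9/5, -2)
c = (0, 9/4, 13/12)
Ac = (0, 0, -45/16)
Σ b_i: 31/13·1 + 9/5·1 + (-2)·1 = 142/65 ≠ 1 ⇒ order 0.

0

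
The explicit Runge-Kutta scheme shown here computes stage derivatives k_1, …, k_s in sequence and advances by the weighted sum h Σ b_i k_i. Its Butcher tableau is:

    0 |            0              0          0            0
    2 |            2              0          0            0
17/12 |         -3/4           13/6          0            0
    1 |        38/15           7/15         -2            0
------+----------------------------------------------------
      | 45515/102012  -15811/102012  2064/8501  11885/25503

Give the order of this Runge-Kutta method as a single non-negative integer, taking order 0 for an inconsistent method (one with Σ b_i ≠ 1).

3

b = (45515/102012, -15811/102012, 2064/8501, 11885/25503)
c = (0, 2, 17/12, 1)
Ac = (0, 0, 13/3, -19/10)
Σ b_i: 45515/102012·1 + (-15811/102012)·1 + 2064/8501·1 + 11885/25503·1 = 1 ✓
b·c: (-15811/102012)·2 + 2064/8501·17/12 + 11885/25503·1 = 1/2 ✓
b·c²: (-15811/102012)·4 + 2064/8501·289/144 + 11885/25503·1 = 1/3 ✓
b·Ac: 2064/8501·13/3 + 11885/25503·(-19/10) = 1/6 ✓
b·c³: (-15811/102012)·8 + 2064/8501·4913/1728 + 11885/25503·1 = -25585/306036 ≠ 1/4 ⇒ order 3.
b·(c∘Ac): 2064/8501·221/36 + 11885/25503·(-19/10) = 10287/17002 ≠ 1/8
b·Ac²: 2064/8501·26/3 + 11885/25503·(-773/360) = 2026387/1836216 ≠ 1/12
b·A²c: 11885/25503·(-26/3) = -309010/76509 ≠ 1/24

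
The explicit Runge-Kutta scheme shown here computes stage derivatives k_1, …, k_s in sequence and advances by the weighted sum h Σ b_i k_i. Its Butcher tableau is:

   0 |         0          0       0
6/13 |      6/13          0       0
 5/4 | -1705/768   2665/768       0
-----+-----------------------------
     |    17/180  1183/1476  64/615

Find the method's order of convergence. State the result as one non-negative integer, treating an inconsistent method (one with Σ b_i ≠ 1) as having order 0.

b = (17/180, 1183/1476, 64/615)
c = (0, 6/13, 5/4)
Ac = (0, 0, 205/128)
Σ b_i: 17/180·1 + 1183/1476·1 + 64/615·1 = 1 ✓
b·c: 1183/1476·6/13 + 64/615·5/4 = 1/2 ✓
b·c²: 1183/1476·36/169 + 64/615·25/16 = 1/3 ✓
b·Ac: 64/615·205/128 = 1/6 ✓; 3 stages ⇒ order 3.

3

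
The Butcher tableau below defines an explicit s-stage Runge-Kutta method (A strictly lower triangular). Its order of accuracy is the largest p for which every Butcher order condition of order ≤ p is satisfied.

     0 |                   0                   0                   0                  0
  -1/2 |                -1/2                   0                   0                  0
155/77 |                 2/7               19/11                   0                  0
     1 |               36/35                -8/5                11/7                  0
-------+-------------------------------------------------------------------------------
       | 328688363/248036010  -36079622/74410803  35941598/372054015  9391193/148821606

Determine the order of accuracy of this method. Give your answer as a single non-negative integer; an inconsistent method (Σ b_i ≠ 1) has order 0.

3

b = (328688363/248036010, -36079622/74410803, 35941598/372054015, 9391193/148821606)
c = (0, -1/2, 155/77, 1)
Ac = (0, 0, -19/22, 971/245)
Σ b_i: 328688363/248036010·1 + (-36079622/74410803)·1 + 35941598/372054015·1 + 9391193/148821606·1 = 1 ✓
b·c: (-36079622/74410803)·(-1/2) + 35941598/372054015·155/77 + 9391193/148821606·1 = 1/2 ✓
b·c²: (-36079622/74410803)·1/4 + 35941598/372054015·24025/5929 + 9391193/148821606·1 = 1/3 ✓
b·Ac: 35941598/372054015·(-19/22) + 9391193/148821606·971/245 = 1/6 ✓
b·c³: (-36079622/74410803)·(-1/8) + 35941598/372054015·3723875/456533 + 9391193/148821606·1 = 994981589/1091358444 ≠ 1/4 ⇒ order 3.
b·(c∘Ac): 35941598/372054015·(-2945/1694) + 9391193/148821606·971/245 = 6792313/82678670 ≠ 1/8
b·Ac²: 35941598/372054015·19/44 + 9391193/148821606·112579/18865 = 798888989/1909877277 ≠ 1/12
b·A²c: 9391193/148821606·(-19/14) = -25490381/297643212 ≠ 1/24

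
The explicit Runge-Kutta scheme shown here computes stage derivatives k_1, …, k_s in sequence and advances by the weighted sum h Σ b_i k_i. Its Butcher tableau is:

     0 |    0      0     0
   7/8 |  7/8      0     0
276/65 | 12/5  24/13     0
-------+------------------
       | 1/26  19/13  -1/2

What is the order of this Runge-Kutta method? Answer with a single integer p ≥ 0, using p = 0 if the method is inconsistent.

1

b = (1/26, 19/13, -1/2)
c = (0, 7/8, 276/65)
Ac = (0, 0, 21/13)
Σ b_i: 1/26·1 + 19/13·1 + (-1/2)·1 = 1 ✓
b·c: 19/13·7/8 + (-1/2)·276/65 = -439/520 ≠ 1/2 ⇒ order 1.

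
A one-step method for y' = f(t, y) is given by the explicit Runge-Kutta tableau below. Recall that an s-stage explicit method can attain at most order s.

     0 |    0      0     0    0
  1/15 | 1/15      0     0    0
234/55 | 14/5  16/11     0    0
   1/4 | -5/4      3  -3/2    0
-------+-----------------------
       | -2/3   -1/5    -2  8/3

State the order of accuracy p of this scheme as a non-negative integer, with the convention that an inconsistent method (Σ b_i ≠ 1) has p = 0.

b = (-2/3, -1/5, -2, 8/3)
c = (0, 1/15, 234/55, 1/4)
Ac = (0, 0, 16/165, -68/11)
Σ b_i: (-2/3)·1 + (-1/5)·1 + (-2)·1 + 8/3·1 = -1/5 ≠ 1 ⇒ order 0.

0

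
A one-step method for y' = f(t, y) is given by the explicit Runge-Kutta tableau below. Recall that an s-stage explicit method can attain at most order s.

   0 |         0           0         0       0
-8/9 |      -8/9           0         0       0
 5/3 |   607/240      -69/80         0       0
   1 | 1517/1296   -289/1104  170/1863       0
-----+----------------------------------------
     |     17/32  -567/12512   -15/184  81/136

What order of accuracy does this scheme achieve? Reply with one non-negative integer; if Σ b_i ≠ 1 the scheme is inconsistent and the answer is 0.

b = (17/32, -567/12512, -15/184, 81/136)
c = (0, -8/9, 5/3, 1)
Ac = (0, 0, 23/30, 187/486)
Σ b_i: 17/32·1 + (-567/12512)·1 + (-15/184)·1 + 81/136·1 = 1 ✓
b·c: (-567/12512)·(-8/9) + (-15/184)·5/3 + 81/136·1 = 1/2 ✓
b·c²: (-567/12512)·64/81 + (-15/184)·25/9 + 81/136·1 = 1/3 ✓
b·Ac: (-15/184)·23/30 + 81/136·187/486 = 1/6 ✓
b·c³: (-567/12512)·(-512/729) + (-15/184)·125/27 + 81/136·1 = 1/4 ✓
b·(c∘Ac): (-15/184)·23/18 + 81/136·187/486 = 1/8 ✓
b·Ac²: (-15/184)·(-92/135) + 81/136·34/729 = 1/12 ✓
b·A²c: 81/136·17/243 = 1/24 ✓; 4 stages ⇒ order 4.

4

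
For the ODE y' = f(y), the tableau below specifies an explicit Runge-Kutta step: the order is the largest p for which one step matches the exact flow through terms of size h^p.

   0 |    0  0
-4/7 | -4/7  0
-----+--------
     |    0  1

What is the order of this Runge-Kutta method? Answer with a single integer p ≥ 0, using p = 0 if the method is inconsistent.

b = (0, 1)
c = (0, -4/7)
Σ b_i: 1·1 = 1 ✓
b·c: 1·(-4/7) = -4/7 ≠ 1/2 ⇒ order 1.

1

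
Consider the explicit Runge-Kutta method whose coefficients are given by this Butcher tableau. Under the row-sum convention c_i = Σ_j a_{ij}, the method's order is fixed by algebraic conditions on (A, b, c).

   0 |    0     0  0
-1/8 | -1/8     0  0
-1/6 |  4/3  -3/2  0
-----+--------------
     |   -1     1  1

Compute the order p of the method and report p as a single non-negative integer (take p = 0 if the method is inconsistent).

b = (-1, 1, 1)
c = (0, -1/8, -1/6)
Ac = (0, 0, 3/16)
Σ b_i: (-1)·1 + 1·1 + 1·1 = 1 ✓
b·c: 1·(-1/8) + 1·(-1/6) = -7/24 ≠ 1/2 ⇒ order 1.

1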